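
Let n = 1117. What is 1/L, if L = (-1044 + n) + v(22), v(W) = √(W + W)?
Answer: 73/5285 - 2*√11/5285 ≈ 0.012558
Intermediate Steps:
v(W) = √2*√W (v(W) = √(2*W) = √2*√W)
L = 73 + 2*√11 (L = (-1044 + 1117) + √2*√22 = 73 + 2*√11 ≈ 79.633)
1/L = 1/(73 + 2*√11)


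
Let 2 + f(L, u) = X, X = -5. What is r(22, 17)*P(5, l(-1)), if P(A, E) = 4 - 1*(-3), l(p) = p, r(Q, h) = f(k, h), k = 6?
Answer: -49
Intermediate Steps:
f(L, u) = -7 (f(L, u) = -2 - 5 = -7)
r(Q, h) = -7
P(A, E) = 7 (P(A, E) = 4 + 3 = 7)
r(22, 17)*P(5, l(-1)) = -7*7 = -49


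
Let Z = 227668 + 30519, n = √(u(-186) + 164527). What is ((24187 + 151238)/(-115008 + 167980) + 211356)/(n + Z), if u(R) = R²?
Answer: 963564681122153/1177043628886104 - 3732041819*√199123/1177043628886104 ≈ 0.81722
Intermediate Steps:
n = √199123 (n = √((-186)² + 164527) = √(34596 + 164527) = √199123 ≈ 446.23)
Z = 258187
((24187 + 151238)/(-115008 + 167980) + 211356)/(n + Z) = ((24187 + 151238)/(-115008 + 167980) + 211356)/(√199123 + 258187) = (175425/52972 + 211356)/(258187 + √199123) = 11196125457/(52972*(258187 + √199123))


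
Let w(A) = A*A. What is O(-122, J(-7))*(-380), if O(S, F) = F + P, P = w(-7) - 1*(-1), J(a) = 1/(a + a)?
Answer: -132810/7 ≈ -18973.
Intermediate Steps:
w(A) = A²
J(a) = 1/(2*a)
P = 50 (P = (-7)² - 1*(-1) = 49 + 1 = 50)
O(S, F) = 50 + F (O(S, F) = F + 50 = 50 + F)
O(-122, J(-7))*(-380) = (50 + (½)/(-7))*(-380) = (50 + (½)*(-⅐))*(-380) = (50 - 1/14)*(-380) = (699/14)*(-380) = -132810/7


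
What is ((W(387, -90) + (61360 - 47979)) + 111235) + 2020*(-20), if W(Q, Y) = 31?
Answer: 84247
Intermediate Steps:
((W(387, -90) + (61360 - 47979)) + 111235) + 2020*(-20) = ((31 + (61360 - 47979)) + 111235) + 2020*(-20) = ((31 + 13381) + 111235) - 40400 = (13412 + 111235) - 40400 = 124647 - 40400 = 84247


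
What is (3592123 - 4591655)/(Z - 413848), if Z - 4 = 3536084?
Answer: -249883/780560 ≈ -0.32013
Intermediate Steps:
Z = 3536088 (Z = 4 + 3536084 = 3536088)
(3592123 - 4591655)/(Z - 413848) = (3592123 - 4591655)/(3536088 - 413848) = -999532/3122240 = -999532*1/3122240 = -249883/780560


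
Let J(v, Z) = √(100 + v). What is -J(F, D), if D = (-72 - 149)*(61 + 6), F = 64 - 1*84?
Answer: -4*√5 ≈ -8.9443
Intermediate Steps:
F = -20 (F = 64 - 84 = -20)
D = -14807 (D = -221*67 = -14807)
-J(F, D) = -√(100 - 20) = -√80 = -4*√5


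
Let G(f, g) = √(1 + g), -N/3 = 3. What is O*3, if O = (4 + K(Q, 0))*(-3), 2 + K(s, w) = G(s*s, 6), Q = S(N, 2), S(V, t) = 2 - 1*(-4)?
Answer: -18 - 9*√7 ≈ -41.812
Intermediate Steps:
N = -9 (N = -3*3 = -9)
S(V, t) = 6 (S(V, t) = 2 + 4 = 6)
Q = 6
K(s, w) = -2 + √7 (K(s, w) = -2 + √(1 + 6) = -2 + √7)
O = -6 - 3*√7 (O = (4 + (-2 + √7))*(-3) = (2 + √7)*(-3) = -6 - 3*√7 ≈ -13.937)
O*3 = (-6 - 3*√7)*3 = -18 - 9*√7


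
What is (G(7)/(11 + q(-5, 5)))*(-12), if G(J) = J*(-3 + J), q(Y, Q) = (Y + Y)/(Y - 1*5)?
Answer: -28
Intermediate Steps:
q(Y, Q) = 2*Y/(-5 + Y) (q(Y, Q) = (2*Y)/(Y - 5) = (2*Y)/(-5 + Y) = 2*Y/(-5 + Y))
(G(7)/(11 + q(-5, 5)))*(-12) = ((7*(-3 + 7))/(11 + 2*(-5)/(-5 - 5)))*(-12) = ((7*4)/(11 + 2*(-5)/(-10)))*(-12) = (28/(11 + 2*(-5)*(-1/10)))*(-12) = (28/(11 + 1))*(-12) = (28/12)*(-12) = (28*(1/12))*(-12) = (7/3)*(-12) = -28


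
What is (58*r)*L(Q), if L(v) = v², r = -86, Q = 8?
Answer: -319232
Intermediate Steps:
(58*r)*L(Q) = (58*(-86))*8² = -4988*64 = -319232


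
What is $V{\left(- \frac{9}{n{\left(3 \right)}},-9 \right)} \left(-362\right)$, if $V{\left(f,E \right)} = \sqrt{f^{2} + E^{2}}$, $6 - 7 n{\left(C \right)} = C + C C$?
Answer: $- 543 \sqrt{85} \approx -5006.2$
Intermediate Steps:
$n{\left(C \right)} = \frac{6}{7} - \frac{C}{7} - \frac{C^{2}}{7}$ ($n{\left(C \right)} = \frac{6}{7} - \frac{C + C C}{7} = \frac{6}{7} - \frac{C + C^{2}}{7} = \frac{6}{7} - \left(\frac{C}{7} + \frac{C^{2}}{7}\right) = \frac{6}{7} - \frac{C}{7} - \frac{C^{2}}{7}$)
$V{\left(f,E \right)} = \sqrt{E^{2} + f^{2}}$
$V{\left(- \frac{9}{n{\left(3 \right)}},-9 \right)} \left(-362\right) = \sqrt{\left(-9\right)^{2} + \left(- \frac{9}{\frac{6}{7} - \frac{3}{7} - \frac{3^{2}}{7}}\right)^{2}} \left(-362\right) = \sqrt{81 + \left(- \frac{9}{\frac{6}{7} - \frac{3}{7} - \frac{9}{7}}\right)^{2}} \left(-362\right) = \sqrt{81 + \left(- \frac{9}{- \frac{6}{7}}\right)^{2}} \left(-362\right) = \sqrt{81 + \left(\left(-9\right) \left(- \frac{7}{6}\right)\right)^{2}} \left(-362\right) = \sqrt{81 + \left(\frac{21}{2}\right)^{2}} \left(-362\right) = \sqrt{81 + \frac{441}{4}} \left(-362\right) = \sqrt{\frac{765}{4}} \left(-362\right) = \frac{3 \sqrt{85}}{2} \left(-362\right) = - 543 \sqrt{85}$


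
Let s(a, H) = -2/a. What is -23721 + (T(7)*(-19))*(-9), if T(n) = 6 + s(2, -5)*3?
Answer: -23208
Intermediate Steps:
T(n) = 3 (T(n) = 6 - 2/2*3 = 6 - 2*½*3 = 6 - 1*3 = 6 - 3 = 3)
-23721 + (T(7)*(-19))*(-9) = -23721 + (3*(-19))*(-9) = -23721 - 57*(-9) = -23721 + 513 = -23208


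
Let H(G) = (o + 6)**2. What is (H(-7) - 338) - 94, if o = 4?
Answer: -332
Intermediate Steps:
H(G) = 100 (H(G) = (4 + 6)**2 = 10**2 = 100)
(H(-7) - 338) - 94 = (100 - 338) - 94 = -238 - 94 = -332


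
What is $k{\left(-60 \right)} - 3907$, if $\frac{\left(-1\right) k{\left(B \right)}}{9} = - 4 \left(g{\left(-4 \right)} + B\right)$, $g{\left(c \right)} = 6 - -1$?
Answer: $-5815$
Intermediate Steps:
$g{\left(c \right)} = 7$ ($g{\left(c \right)} = 6 + 1 = 7$)
$k{\left(B \right)} = 252 + 36 B$ ($k{\left(B \right)} = - 9 \left(- 4 \left(7 + B\right)\right) = - 9 \left(-28 - 4 B\right) = 252 + 36 B$)
$k{\left(-60 \right)} - 3907 = \left(252 + 36 \left(-60\right)\right) - 3907 = \left(252 - 2160\right) - 3907 = -1908 - 3907 = -5815$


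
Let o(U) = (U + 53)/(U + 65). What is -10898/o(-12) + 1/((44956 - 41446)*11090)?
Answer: -22483366284559/1595961900 ≈ -14088.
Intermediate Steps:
o(U) = (53 + U)/(65 + U)
-10898/o(-12) + 1/((44956 - 41446)*11090) = -10898*(65 - 12)/(53 - 12) + 1/((44956 - 41446)*11090) = -10898/(41/53) + (1/11090)/3510 = -10898/((1/53)*41) + (1/3510)*(1/11090) = -10898/41/53 + 1/38925900 = -10898*53/41 + 1/38925900 = -577594/41 + 1/38925900 = -22483366284559/1595961900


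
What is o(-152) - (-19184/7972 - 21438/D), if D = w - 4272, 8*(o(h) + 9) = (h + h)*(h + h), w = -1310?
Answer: 64199533078/5562463 ≈ 11542.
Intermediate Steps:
o(h) = -9 + h²/2 (o(h) = -9 + ((h + h)*(h + h))/8 = -9 + ((2*h)*(2*h))/8 = -9 + (4*h²)/8 = -9 + h²/2)
D = -5582 (D = -1310 - 4272 = -5582)
o(-152) - (-19184/7972 - 21438/D) = (-9 + (½)*(-152)²) - (-19184/7972 - 21438/(-5582)) = (-9 + (½)*23104) - (-19184*1/7972 - 21438*(-1/5582)) = (-9 + 11552) - (-4796/1993 + 10719/2791) = 11543 - 1*7977331/5562463 = 11543 - 7977331/5562463 = 64199533078/5562463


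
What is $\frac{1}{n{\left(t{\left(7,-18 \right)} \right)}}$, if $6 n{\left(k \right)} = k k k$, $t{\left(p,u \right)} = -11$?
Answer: $- \frac{6}{1331} \approx -0.0045079$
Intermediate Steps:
$n{\left(k \right)} = \frac{k^{3}}{6}$ ($n{\left(k \right)} = \frac{k k k}{6} = \frac{k^{2} k}{6} = \frac{k^{3}}{6}$)
$\frac{1}{n{\left(t{\left(7,-18 \right)} \right)}} = \frac{1}{\frac{1}{6} \left(-11\right)^{3}} = \frac{1}{\frac{1}{6} \left(-1331\right)} = \frac{1}{- \frac{1331}{6}} = - \frac{6}{1331}$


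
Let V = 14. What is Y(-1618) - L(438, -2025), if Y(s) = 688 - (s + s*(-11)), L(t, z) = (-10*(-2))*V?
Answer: -15772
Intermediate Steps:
L(t, z) = 280 (L(t, z) = -10*(-2)*14 = 20*14 = 280)
Y(s) = 688 + 10*s (Y(s) = 688 - (s - 11*s) = 688 - (-10)*s = 688 + 10*s)
Y(-1618) - L(438, -2025) = (688 + 10*(-1618)) - 1*280 = (688 - 16180) - 280 = -15492 - 280 = -15772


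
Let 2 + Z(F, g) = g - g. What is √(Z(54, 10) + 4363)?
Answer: 7*√89 ≈ 66.038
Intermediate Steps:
Z(F, g) = -2 (Z(F, g) = -2 + (g - g) = -2 + 0 = -2)
√(Z(54, 10) + 4363) = √(-2 + 4363) = √4361 = 7*√89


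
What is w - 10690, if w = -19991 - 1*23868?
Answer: -54549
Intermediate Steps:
w = -43859 (w = -19991 - 23868 = -43859)
w - 10690 = -43859 - 10690 = -54549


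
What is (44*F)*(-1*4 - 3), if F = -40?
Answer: 12320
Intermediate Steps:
(44*F)*(-1*4 - 3) = (44*(-40))*(-1*4 - 3) = -1760*(-4 - 3) = -1760*(-7) = 12320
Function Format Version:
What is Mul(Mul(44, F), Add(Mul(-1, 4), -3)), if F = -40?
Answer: 12320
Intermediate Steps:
Mul(Mul(44, F), Add(Mul(-1, 4), -3)) = Mul(Mul(44, -40), Add(Mul(-1, 4), -3)) = Mul(-1760, Add(-4, -3)) = Mul(-1760, -7) = 12320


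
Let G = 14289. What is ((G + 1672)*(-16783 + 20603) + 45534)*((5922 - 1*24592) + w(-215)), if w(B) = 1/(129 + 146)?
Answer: -313274181357946/275 ≈ -1.1392e+12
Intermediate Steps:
w(B) = 1/275
((G + 1672)*(-16783 + 20603) + 45534)*((5922 - 1*24592) + w(-215)) = ((14289 + 1672)*(-16783 + 20603) + 45534)*((5922 - 1*24592) + 1/275) = (15961*3820 + 45534)*((5922 - 24592) + 1/275) = (60971020 + 45534)*(-18670 + 1/275) = 61016554*(-5134249/275) = -313274181357946/275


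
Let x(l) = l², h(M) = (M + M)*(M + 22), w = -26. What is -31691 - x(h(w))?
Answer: -74955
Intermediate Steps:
h(M) = 2*M*(22 + M) (h(M) = (2*M)*(22 + M) = 2*M*(22 + M))
-31691 - x(h(w)) = -31691 - (2*(-26)*(22 - 26))² = -31691 - (2*(-26)*(-4))² = -31691 - 1*208² = -31691 - 1*43264 = -31691 - 43264 = -74955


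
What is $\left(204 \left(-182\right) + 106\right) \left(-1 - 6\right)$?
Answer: $259154$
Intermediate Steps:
$\left(204 \left(-182\right) + 106\right) \left(-1 - 6\right) = \left(-37128 + 106\right) \left(-1 - 6\right) = \left(-37022\right) \left(-7\right) = 259154$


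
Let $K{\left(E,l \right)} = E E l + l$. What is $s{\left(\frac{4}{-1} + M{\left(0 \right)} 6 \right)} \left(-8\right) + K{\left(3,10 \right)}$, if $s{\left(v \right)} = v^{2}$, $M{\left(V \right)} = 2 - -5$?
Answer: $-11452$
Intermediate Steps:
$K{\left(E,l \right)} = l + l E^{2}$ ($K{\left(E,l \right)} = E^{2} l + l = l E^{2} + l = l + l E^{2}$)
$M{\left(V \right)} = 7$ ($M{\left(V \right)} = 2 + 5 = 7$)
$s{\left(\frac{4}{-1} + M{\left(0 \right)} 6 \right)} \left(-8\right) + K{\left(3,10 \right)} = \left(\frac{4}{-1} + 7 \cdot 6\right)^{2} \left(-8\right) + 10 \left(1 + 3^{2}\right) = \left(4 \left(-1\right) + 42\right)^{2} \left(-8\right) + 10 \left(1 + 9\right) = \left(-4 + 42\right)^{2} \left(-8\right) + 10 \cdot 10 = 38^{2} \left(-8\right) + 100 = 1444 \left(-8\right) + 100 = -11552 + 100 = -11452$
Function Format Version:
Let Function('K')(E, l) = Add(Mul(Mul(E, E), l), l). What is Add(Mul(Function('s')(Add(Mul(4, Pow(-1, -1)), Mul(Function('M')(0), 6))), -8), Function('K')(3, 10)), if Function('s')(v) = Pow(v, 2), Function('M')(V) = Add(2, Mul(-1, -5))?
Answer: -11452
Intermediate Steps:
Function('K')(E, l) = Add(l, Mul(l, Pow(E, 2))) (Function('K')(E, l) = Add(Mul(Pow(E, 2), l), l) = Add(Mul(l, Pow(E, 2)), l) = Add(l, Mul(l, Pow(E, 2))))
Function('M')(V) = 7 (Function('M')(V) = Add(2, 5) = 7)
Add(Mul(Function('s')(Add(Mul(4, Pow(-1, -1)), Mul(Function('M')(0), 6))), -8), Function('K')(3, 10)) = Add(Mul(Pow(Add(Mul(4, Pow(-1, -1)), Mul(7, 6)), 2), -8), Mul(10, Add(1, Pow(3, 2)))) = Add(Mul(Pow(Add(Mul(4, -1), 42), 2), -8), Mul(10, Add(1, 9))) = Add(Mul(Pow(Add(-4, 42), 2), -8), Mul(10, 10)) = Add(Mul(Pow(38, 2), -8), 100) = Add(Mul(1444, -8), 100) = Add(-11552, 100) = -11452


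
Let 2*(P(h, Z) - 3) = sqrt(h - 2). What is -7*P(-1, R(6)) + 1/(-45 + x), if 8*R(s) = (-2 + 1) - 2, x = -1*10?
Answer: -1156/55 - 7*I*sqrt(3)/2 ≈ -21.018 - 6.0622*I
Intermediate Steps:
x = -10
R(s) = -3/8 (R(s) = ((-2 + 1) - 2)/8 = (-1 - 2)/8 = (1/8)*(-3) = -3/8)
P(h, Z) = 3 + sqrt(-2 + h)/2 (P(h, Z) = 3 + sqrt(h - 2)/2 = 3 + sqrt(-2 + h)/2)
-7*P(-1, R(6)) + 1/(-45 + x) = -7*(3 + sqrt(-2 - 1)/2) + 1/(-45 - 10) = -7*(3 + sqrt(-3)/2) + 1/(-55) = -7*(3 + (I*sqrt(3))/2) - 1/55 = -7*(3 + I*sqrt(3)/2) - 1/55 = (-21 - 7*I*sqrt(3)/2) - 1/55 = -1156/55 - 7*I*sqrt(3)/2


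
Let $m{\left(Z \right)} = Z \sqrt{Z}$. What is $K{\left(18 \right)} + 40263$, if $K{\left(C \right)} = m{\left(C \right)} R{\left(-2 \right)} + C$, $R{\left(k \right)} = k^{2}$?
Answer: $40281 + 216 \sqrt{2} \approx 40587.0$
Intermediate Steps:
$m{\left(Z \right)} = Z^{\frac{3}{2}}$
$K{\left(C \right)} = C + 4 C^{\frac{3}{2}}$ ($K{\left(C \right)} = C^{\frac{3}{2}} \left(-2\right)^{2} + C = C^{\frac{3}{2}} \cdot 4 + C = 4 C^{\frac{3}{2}} + C = C + 4 C^{\frac{3}{2}}$)
$K{\left(18 \right)} + 40263 = \left(18 + 4 \cdot 18^{\frac{3}{2}}\right) + 40263 = \left(18 + 4 \cdot 54 \sqrt{2}\right) + 40263 = \left(18 + 216 \sqrt{2}\right) + 40263 = 40281 + 216 \sqrt{2}$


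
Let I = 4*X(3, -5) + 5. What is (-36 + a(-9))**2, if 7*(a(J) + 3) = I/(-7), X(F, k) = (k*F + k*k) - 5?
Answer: 3748096/2401 ≈ 1561.1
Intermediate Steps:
X(F, k) = -5 + k**2 + F*k (X(F, k) = (F*k + k**2) - 5 = (k**2 + F*k) - 5 = -5 + k**2 + F*k)
I = 25 (I = 4*(-5 + (-5)**2 + 3*(-5)) + 5 = 4*(-5 + 25 - 15) + 5 = 4*5 + 5 = 20 + 5 = 25)
a(J) = -172/49 (a(J) = -3 + (25/(-7))/7 = -3 + (25*(-1/7))/7 = -3 + (1/7)*(-25/7) = -3 - 25/49 = -172/49)
(-36 + a(-9))**2 = (-36 - 172/49)**2 = (-1936/49)**2 = 3748096/2401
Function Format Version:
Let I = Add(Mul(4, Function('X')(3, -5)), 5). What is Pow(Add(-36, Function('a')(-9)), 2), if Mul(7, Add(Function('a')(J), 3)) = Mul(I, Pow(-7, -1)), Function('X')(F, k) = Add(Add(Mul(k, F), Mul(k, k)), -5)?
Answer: Rational(3748096, 2401) ≈ 1561.1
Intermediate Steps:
Function('X')(F, k) = Add(-5, Pow(k, 2), Mul(F, k)) (Function('X')(F, k) = Add(Add(Mul(F, k), Pow(k, 2)), -5) = Add(Add(Pow(k, 2), Mul(F, k)), -5) = Add(-5, Pow(k, 2), Mul(F, k)))
I = 25 (I = Add(Mul(4, Add(-5, Pow(-5, 2), Mul(3, -5))), 5) = Add(Mul(4, Add(-5, 25, -15)), 5) = Add(Mul(4, 5), 5) = Add(20, 5) = 25)
Function('a')(J) = Rational(-172, 49) (Function('a')(J) = Add(-3, Mul(Rational(1, 7), Mul(25, Pow(-7, -1)))) = Add(-3, Mul(Rational(1, 7), Mul(25, Rational(-1, 7)))) = Add(-3, Mul(Rational(1, 7), Rational(-25, 7))) = Add(-3, Rational(-25, 49)) = Rational(-172, 49))
Pow(Add(-36, Function('a')(-9)), 2) = Pow(Add(-36, Rational(-172, 49)), 2) = Pow(Rational(-1936, 49), 2) = Rational(3748096, 2401)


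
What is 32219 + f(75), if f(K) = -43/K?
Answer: 2416382/75 ≈ 32218.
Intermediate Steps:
32219 + f(75) = 32219 - 43/75 = 2416382/75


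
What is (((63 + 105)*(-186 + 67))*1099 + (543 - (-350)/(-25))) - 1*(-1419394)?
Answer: -20551285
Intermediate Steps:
(((63 + 105)*(-186 + 67))*1099 + (543 - (-350)/(-25))) - 1*(-1419394) = ((168*(-119))*1099 + (543 - (-350)*(-1)/25)) + 1419394 = (-19992*1099 + (543 - 1*14)) + 1419394 = (-21971208 + (543 - 14)) + 1419394 = (-21971208 + 529) + 1419394 = -21970679 + 1419394 = -20551285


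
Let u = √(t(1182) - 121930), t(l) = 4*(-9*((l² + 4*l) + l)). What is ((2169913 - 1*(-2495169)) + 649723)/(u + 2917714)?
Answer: 1550708095577/851310561695 - 1062961*I*√50631154/1702621123390 ≈ 1.8216 - 0.0044423*I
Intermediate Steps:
t(l) = -180*l - 36*l² (t(l) = 4*(-9*(l² + 5*l)) = 4*(-45*l - 9*l²) = -180*l - 36*l²)
u = I*√50631154 (u = √(-36*1182*(5 + 1182) - 121930) = √(-36*1182*1187 - 121930) = √(-50509224 - 121930) = √(-50631154) = I*√50631154 ≈ 7115.6*I)
((2169913 - 1*(-2495169)) + 649723)/(u + 2917714) = ((2169913 - 1*(-2495169)) + 649723)/(I*√50631154 + 2917714) = ((2169913 + 2495169) + 649723)/(2917714 + I*√50631154) = (4665082 + 649723)/(2917714 + I*√50631154) = 5314805/(2917714 + I*√50631154)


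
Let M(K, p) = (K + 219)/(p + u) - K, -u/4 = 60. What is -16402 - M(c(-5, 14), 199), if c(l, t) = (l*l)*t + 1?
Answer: -657521/41 ≈ -16037.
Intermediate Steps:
u = -240 (u = -4*60 = -240)
c(l, t) = 1 + t*l² (c(l, t) = l²*t + 1 = t*l² + 1 = 1 + t*l²)
M(K, p) = -K + (219 + K)/(-240 + p) (M(K, p) = (K + 219)/(p - 240) - K = (219 + K)/(-240 + p) - K = -K + (219 + K)/(-240 + p))
-16402 - M(c(-5, 14), 199) = -16402 - (219 + 241*(1 + 14*(-5)²) - 1*(1 + 14*(-5)²)*199)/(-240 + 199) = -16402 - (219 + 241*(1 + 14*25) - 1*(1 + 14*25)*199)/(-41) = -16402 - (-1)*(219 + 241*(1 + 350) - 1*(1 + 350)*199)/41 = -16402 - (-1)*(219 + 241*351 - 1*351*199)/41 = -16402 - (-1)*(219 + 84591 - 69849)/41 = -16402 - (-1)*14961/41 = -16402 - 1*(-14961/41) = -16402 + 14961/41 = -657521/41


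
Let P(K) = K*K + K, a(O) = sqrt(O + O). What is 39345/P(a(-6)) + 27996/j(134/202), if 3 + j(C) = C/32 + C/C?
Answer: (-445828943*sqrt(3) + 180966144*I)/(12794*(-I + 2*sqrt(3))) ≈ -17171.0 - 873.69*I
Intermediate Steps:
a(O) = sqrt(2)*sqrt(O) (a(O) = sqrt(2*O) = sqrt(2)*sqrt(O))
j(C) = -2 + C/32 (j(C) = -3 + (C/32 + C/C) = -3 + (C*(1/32) + 1) = -3 + (C/32 + 1) = -3 + (1 + C/32) = -2 + C/32)
P(K) = K + K**2 (P(K) = K**2 + K = K + K**2)
39345/P(a(-6)) + 27996/j(134/202) = 39345/(((sqrt(2)*sqrt(-6))*(1 + sqrt(2)*sqrt(-6)))) + 27996/(-2 + (134/202)/32) = 39345/(((sqrt(2)*(I*sqrt(6)))*(1 + sqrt(2)*(I*sqrt(6))))) + 27996/(-2 + (134*(1/202))/32) = 39345/(((2*I*sqrt(3))*(1 + 2*I*sqrt(3)))) + 27996/(-2 + (1/32)*(67/101)) = 39345/((2*I*sqrt(3)*(1 + 2*I*sqrt(3)))) + 27996/(-2 + 67/3232) = 39345*(-I*sqrt(3)/(6*(1 + 2*I*sqrt(3)))) + 27996/(-6397/3232) = -13115*I*sqrt(3)/(2*(1 + 2*I*sqrt(3))) + 27996*(-3232/6397) = -13115*I*sqrt(3)/(2*(1 + 2*I*sqrt(3))) - 90483072/6397 = -90483072/6397 - 13115*I*sqrt(3)/(2*(1 + 2*I*sqrt(3)))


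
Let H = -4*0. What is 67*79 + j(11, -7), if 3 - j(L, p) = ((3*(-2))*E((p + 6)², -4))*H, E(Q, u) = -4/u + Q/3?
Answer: 5296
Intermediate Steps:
H = 0
E(Q, u) = -4/u + Q/3 (E(Q, u) = -4/u + Q*(⅓) = -4/u + Q/3)
j(L, p) = 3 (j(L, p) = 3 - (3*(-2))*(-4/(-4) + (p + 6)²/3)*0 = 3 - (-6*(-4*(-¼) + (6 + p)²/3))*0 = 3 - (-6*(1 + (6 + p)²/3))*0 = 3 - (-6 - 2*(6 + p)²)*0 = 3 - 1*0 = 3 + 0 = 3)
67*79 + j(11, -7) = 67*79 + 3 = 5293 + 3 = 5296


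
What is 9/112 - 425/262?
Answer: -22621/14672 ≈ -1.5418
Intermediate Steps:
9/112 - 425/262 = -22621/14672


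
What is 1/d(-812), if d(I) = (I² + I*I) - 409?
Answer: 1/1318279 ≈ 7.5856e-7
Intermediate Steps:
d(I) = -409 + 2*I² (d(I) = (I² + I²) - 409 = 2*I² - 409 = -409 + 2*I²)
1/d(-812) = 1/(-409 + 2*(-812)²) = 1/(-409 + 2*659344) = 1/(-409 + 1318688) = 1/1318279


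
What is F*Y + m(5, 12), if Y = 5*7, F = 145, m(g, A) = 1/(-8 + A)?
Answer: 20301/4 ≈ 5075.3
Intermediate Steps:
Y = 35
F*Y + m(5, 12) = 145*35 + 1/(-8 + 12) = 5075 + 1/4 = 5075 + ¼ = 20301/4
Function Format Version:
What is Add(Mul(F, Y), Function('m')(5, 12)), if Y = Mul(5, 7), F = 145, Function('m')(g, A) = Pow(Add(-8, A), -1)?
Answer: Rational(20301, 4) ≈ 5075.3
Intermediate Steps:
Y = 35
Add(Mul(F, Y), Function('m')(5, 12)) = Add(Mul(145, 35), Pow(Add(-8, 12), -1)) = Add(5075, Pow(4, -1)) = Add(5075, Rational(1, 4)) = Rational(20301, 4)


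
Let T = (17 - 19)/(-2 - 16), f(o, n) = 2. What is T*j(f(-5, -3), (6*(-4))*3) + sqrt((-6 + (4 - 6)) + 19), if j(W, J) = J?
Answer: -8 + sqrt(11) ≈ -4.6834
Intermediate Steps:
T = 1/9 (T = -2/(-18) = -2*(-1/18) = 1/9 ≈ 0.11111)
T*j(f(-5, -3), (6*(-4))*3) + sqrt((-6 + (4 - 6)) + 19) = ((6*(-4))*3)/9 + sqrt((-6 + (4 - 6)) + 19) = (-24*3)/9 + sqrt((-6 - 2) + 19) = (1/9)*(-72) + sqrt(-8 + 19) = -8 + sqrt(11)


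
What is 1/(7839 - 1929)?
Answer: 1/5910 ≈ 0.00016920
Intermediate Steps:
1/(7839 - 1929) = 1/5910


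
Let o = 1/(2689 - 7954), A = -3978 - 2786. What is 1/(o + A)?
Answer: -5265/35612461 ≈ -0.00014784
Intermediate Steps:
A = -6764
o = -1/5265 (o = 1/(-5265) = -1/5265 ≈ -0.00018993)
1/(o + A) = 1/(-1/5265 - 6764) = 1/(-35612461/5265) = -5265/35612461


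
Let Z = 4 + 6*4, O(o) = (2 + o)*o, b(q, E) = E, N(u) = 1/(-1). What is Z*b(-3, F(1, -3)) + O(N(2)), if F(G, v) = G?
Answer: 27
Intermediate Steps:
N(u) = -1
O(o) = o*(2 + o)
Z = 28 (Z = 4 + 24 = 28)
Z*b(-3, F(1, -3)) + O(N(2)) = 28*1 - (2 - 1) = 28 - 1*1 = 28 - 1 = 27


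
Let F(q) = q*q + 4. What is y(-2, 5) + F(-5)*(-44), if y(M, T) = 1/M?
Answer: -2553/2 ≈ -1276.5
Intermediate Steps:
F(q) = 4 + q² (F(q) = q² + 4 = 4 + q²)
y(-2, 5) + F(-5)*(-44) = 1/(-2) + (4 + (-5)²)*(-44) = -½ + (4 + 25)*(-44) = -½ + 29*(-44) = -½ - 1276 = -2553/2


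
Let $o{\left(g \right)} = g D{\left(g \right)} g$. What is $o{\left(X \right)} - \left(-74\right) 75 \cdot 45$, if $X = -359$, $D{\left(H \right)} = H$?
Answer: $-46018529$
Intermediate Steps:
$o{\left(g \right)} = g^{3}$ ($o{\left(g \right)} = g g g = g^{2} g = g^{3}$)
$o{\left(X \right)} - \left(-74\right) 75 \cdot 45 = \left(-359\right)^{3} - \left(-74\right) 75 \cdot 45 = -46268279 - \left(-5550\right) 45 = -46268279 - -249750 = -46268279 + 249750 = -46018529$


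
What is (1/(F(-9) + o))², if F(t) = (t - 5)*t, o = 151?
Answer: 1/76729 ≈ 1.3033e-5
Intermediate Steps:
F(t) = t*(-5 + t) (F(t) = (-5 + t)*t = t*(-5 + t))
(1/(F(-9) + o))² = (1/(-9*(-5 - 9) + 151))² = (1/(-9*(-14) + 151))² = (1/(126 + 151))² = (1/277)² = 1/76729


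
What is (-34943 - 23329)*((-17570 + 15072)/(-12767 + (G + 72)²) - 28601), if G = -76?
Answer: 21251148842016/12751 ≈ 1.6666e+9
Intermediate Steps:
(-34943 - 23329)*((-17570 + 15072)/(-12767 + (G + 72)²) - 28601) = (-34943 - 23329)*((-17570 + 15072)/(-12767 + (-76 + 72)²) - 28601) = -58272*(-2498/(-12767 + (-4)²) - 28601) = -58272*(-2498/(-12767 + 16) - 28601) = -58272*(-2498/(-12751) - 28601) = -58272*(-2498*(-1/12751) - 28601) = -58272*(2498/12751 - 28601) = -58272*(-364688853/12751) = 21251148842016/12751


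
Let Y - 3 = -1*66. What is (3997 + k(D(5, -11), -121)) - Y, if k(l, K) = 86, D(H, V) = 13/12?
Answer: 4146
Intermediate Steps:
Y = -63 (Y = 3 - 1*66 = 3 - 66 = -63)
D(H, V) = 13/12 (D(H, V) = 13*(1/12) = 13/12)
(3997 + k(D(5, -11), -121)) - Y = (3997 + 86) - 1*(-63) = 4083 + 63 = 4146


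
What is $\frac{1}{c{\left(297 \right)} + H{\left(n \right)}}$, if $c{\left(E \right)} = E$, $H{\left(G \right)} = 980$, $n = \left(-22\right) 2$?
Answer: $\frac{1}{1277} \approx 0.00078308$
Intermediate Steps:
$n = -44$
$\frac{1}{c{\left(297 \right)} + H{\left(n \right)}} = \frac{1}{297 + 980} = \frac{1}{1277}$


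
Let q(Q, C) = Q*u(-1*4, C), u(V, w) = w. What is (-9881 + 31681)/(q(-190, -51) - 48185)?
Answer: -4360/7699 ≈ -0.56631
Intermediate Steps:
q(Q, C) = C*Q (q(Q, C) = Q*C = C*Q)
(-9881 + 31681)/(q(-190, -51) - 48185) = (-9881 + 31681)/(-51*(-190) - 48185) = 21800/(9690 - 48185) = 21800/(-38495) = 21800*(-1/38495) = -4360/7699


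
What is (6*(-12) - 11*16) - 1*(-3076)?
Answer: 2828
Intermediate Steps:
(6*(-12) - 11*16) - 1*(-3076) = (-72 - 176) + 3076 = -248 + 3076 = 2828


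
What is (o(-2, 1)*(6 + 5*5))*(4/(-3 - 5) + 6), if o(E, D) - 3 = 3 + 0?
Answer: 1023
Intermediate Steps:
o(E, D) = 6 (o(E, D) = 3 + (3 + 0) = 3 + 3 = 6)
(o(-2, 1)*(6 + 5*5))*(4/(-3 - 5) + 6) = (6*(6 + 5*5))*(4/(-3 - 5) + 6) = (6*(6 + 25))*(4/(-8) + 6) = (6*31)*(-1/8*4 + 6) = 186*(-1/2 + 6) = 186*(11/2) = 1023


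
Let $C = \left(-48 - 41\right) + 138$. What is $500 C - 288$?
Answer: $24212$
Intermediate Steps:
$C = 49$ ($C = -89 + 138 = 49$)
$500 C - 288 = 500 \cdot 49 - 288 = 24500 - 288 = 24212$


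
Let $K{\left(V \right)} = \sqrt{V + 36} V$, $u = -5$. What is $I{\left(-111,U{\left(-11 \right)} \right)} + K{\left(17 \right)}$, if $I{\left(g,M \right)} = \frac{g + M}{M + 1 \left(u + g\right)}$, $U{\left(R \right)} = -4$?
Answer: $\frac{23}{24} + 17 \sqrt{53} \approx 124.72$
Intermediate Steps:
$K{\left(V \right)} = V \sqrt{36 + V}$ ($K{\left(V \right)} = \sqrt{36 + V} V = V \sqrt{36 + V}$)
$I{\left(g,M \right)} = \frac{M + g}{-5 + M + g}$ ($I{\left(g,M \right)} = \frac{g + M}{M + 1 \left(-5 + g\right)} = \frac{M + g}{M + \left(-5 + g\right)} = \frac{M + g}{-5 + M + g}$)
$I{\left(-111,U{\left(-11 \right)} \right)} + K{\left(17 \right)} = \frac{-4 - 111}{-5 - 4 - 111} + 17 \sqrt{36 + 17} = \frac{1}{-120} \left(-115\right) + 17 \sqrt{53} = \left(- \frac{1}{120}\right) \left(-115\right) + 17 \sqrt{53} = \frac{23}{24} + 17 \sqrt{53}$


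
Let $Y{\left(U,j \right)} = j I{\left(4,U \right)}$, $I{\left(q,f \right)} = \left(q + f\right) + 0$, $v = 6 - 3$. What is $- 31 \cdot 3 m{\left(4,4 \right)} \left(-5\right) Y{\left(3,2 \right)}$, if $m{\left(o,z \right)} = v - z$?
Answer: $-6510$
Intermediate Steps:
$v = 3$ ($v = 6 - 3 = 3$)
$I{\left(q,f \right)} = f + q$ ($I{\left(q,f \right)} = \left(f + q\right) + 0 = f + q$)
$m{\left(o,z \right)} = 3 - z$
$Y{\left(U,j \right)} = j \left(4 + U\right)$ ($Y{\left(U,j \right)} = j \left(U + 4\right) = j \left(4 + U\right)$)
$- 31 \cdot 3 m{\left(4,4 \right)} \left(-5\right) Y{\left(3,2 \right)} = - 31 \cdot 3 \left(3 - 4\right) \left(-5\right) 2 \left(4 + 3\right) = - 31 \cdot 3 \left(3 - 4\right) \left(-5\right) 2 \cdot 7 = - 31 \cdot 3 \left(-1\right) \left(-5\right) 14 = - 31 \left(\left(-3\right) \left(-5\right)\right) 14 = \left(-31\right) 15 \cdot 14 = \left(-465\right) 14 = -6510$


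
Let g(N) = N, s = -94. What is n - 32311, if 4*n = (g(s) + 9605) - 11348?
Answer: -131081/4 ≈ -32770.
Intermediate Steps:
n = -1837/4 (n = ((-94 + 9605) - 11348)/4 = (9511 - 11348)/4 = (¼)*(-1837) = -1837/4 ≈ -459.25)
n - 32311 = -1837/4 - 32311 = -131081/4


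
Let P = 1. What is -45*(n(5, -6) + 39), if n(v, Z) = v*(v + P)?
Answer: -3105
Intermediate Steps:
n(v, Z) = v*(1 + v) (n(v, Z) = v*(v + 1) = v*(1 + v))
-45*(n(5, -6) + 39) = -45*(5*(1 + 5) + 39) = -45*(5*6 + 39) = -45*(30 + 39) = -45*69 = -3105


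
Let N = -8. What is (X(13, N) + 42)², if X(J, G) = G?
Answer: 1156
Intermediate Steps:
(X(13, N) + 42)² = (-8 + 42)² = 34² = 1156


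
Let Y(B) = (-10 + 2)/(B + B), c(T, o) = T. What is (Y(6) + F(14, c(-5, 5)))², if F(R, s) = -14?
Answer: 1936/9 ≈ 215.11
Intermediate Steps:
Y(B) = -4/B (Y(B) = -8*1/(2*B) = -4/B)
(Y(6) + F(14, c(-5, 5)))² = (-4/6 - 14)² = (-4*⅙ - 14)² = (-⅔ - 14)² = (-44/3)² = 1936/9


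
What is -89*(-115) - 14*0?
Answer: 10235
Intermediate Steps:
-89*(-115) - 14*0 = 10235 + 0 = 10235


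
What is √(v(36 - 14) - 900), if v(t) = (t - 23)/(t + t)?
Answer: 199*I*√11/22 ≈ 30.0*I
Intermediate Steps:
v(t) = (-23 + t)/(2*t) (v(t) = (-23 + t)/((2*t)) = (-23 + t)*(1/(2*t)) = (-23 + t)/(2*t))
√(v(36 - 14) - 900) = √((-23 + (36 - 14))/(2*(36 - 14)) - 900) = √((½)*(-23 + 22)/22 - 900) = √((½)*(1/22)*(-1) - 900) = √(-1/44 - 900) = √(-39601/44) = 199*I*√11/22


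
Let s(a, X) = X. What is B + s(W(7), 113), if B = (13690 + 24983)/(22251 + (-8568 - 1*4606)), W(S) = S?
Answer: 1064374/9077 ≈ 117.26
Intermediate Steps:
B = 38673/9077 (B = 38673/(22251 + (-8568 - 4606)) = 38673/(22251 - 13174) = 38673/9077 ≈ 4.2606)
B + s(W(7), 113) = 38673/9077 + 113 = 1064374/9077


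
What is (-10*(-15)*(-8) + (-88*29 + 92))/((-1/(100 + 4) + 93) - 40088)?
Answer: 380640/4159481 ≈ 0.091511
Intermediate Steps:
(-10*(-15)*(-8) + (-88*29 + 92))/((-1/(100 + 4) + 93) - 40088) = (150*(-8) + (-2552 + 92))/((-1/104 + 93) - 40088) = (-1200 - 2460)/((-1*1/104 + 93) - 40088) = -3660/((-1/104 + 93) - 40088) = -3660/(9671/104 - 40088) = -3660/(-4159481/104) = -3660*(-104/4159481) = 380640/4159481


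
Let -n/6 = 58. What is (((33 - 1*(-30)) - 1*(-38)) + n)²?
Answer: 61009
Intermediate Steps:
n = -348 (n = -6*58 = -348)
(((33 - 1*(-30)) - 1*(-38)) + n)² = (((33 - 1*(-30)) - 1*(-38)) - 348)² = (((33 + 30) + 38) - 348)² = ((63 + 38) - 348)² = (101 - 348)² = (-247)² = 61009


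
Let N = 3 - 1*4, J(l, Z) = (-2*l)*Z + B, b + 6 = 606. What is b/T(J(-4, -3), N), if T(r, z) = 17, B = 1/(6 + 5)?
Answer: 600/17 ≈ 35.294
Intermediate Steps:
b = 600 (b = -6 + 606 = 600)
B = 1/11 ≈ 0.090909
J(l, Z) = 1/11 - 2*Z*l (J(l, Z) = (-2*l)*Z + 1/11 = -2*Z*l + 1/11 = 1/11 - 2*Z*l)
N = -1 (N = 3 - 4 = -1)
b/T(J(-4, -3), N) = 600/17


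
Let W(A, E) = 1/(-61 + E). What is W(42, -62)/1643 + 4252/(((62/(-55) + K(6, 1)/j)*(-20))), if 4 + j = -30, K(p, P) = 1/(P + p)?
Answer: 62488926035/332571131 ≈ 187.90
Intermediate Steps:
j = -34 (j = -4 - 30 = -34)
W(42, -62)/1643 + 4252/(((62/(-55) + K(6, 1)/j)*(-20))) = 1/(-61 - 62*1643) + 4252/(((62/(-55) + 1/((1 + 6)*(-34)))*(-20))) = (1/1643)/(-123) + 4252/(((62*(-1/55) - 1/34/7)*(-20))) = -1/123*1/1643 + 4252/(((-62/55 + (⅐)*(-1/34))*(-20))) = -1/202089 + 4252/(((-62/55 - 1/238)*(-20))) = -1/202089 + 4252/((-14811/13090*(-20))) = -1/202089 + 4252/(29622/1309) = -1/202089 + 4252*(1309/29622) = -1/202089 + 2782934/14811 = 62488926035/332571131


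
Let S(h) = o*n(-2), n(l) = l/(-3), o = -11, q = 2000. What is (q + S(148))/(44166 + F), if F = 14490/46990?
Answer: 28090622/622612449 ≈ 0.045117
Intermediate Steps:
F = 1449/4699 (F = 14490*(1/46990) = 1449/4699 ≈ 0.30836)
n(l) = -l/3 (n(l) = l*(-1/3) = -l/3)
S(h) = -22/3 (S(h) = -(-11)*(-2)/3 = -11*2/3 = -22/3)
(q + S(148))/(44166 + F) = (2000 - 22/3)/(44166 + 1449/4699) = 5978/(3*(207537483/4699)) = (5978/3)*(4699/207537483) = 28090622/622612449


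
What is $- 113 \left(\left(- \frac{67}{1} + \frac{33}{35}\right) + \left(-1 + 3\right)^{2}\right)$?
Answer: $\frac{245436}{35} \approx 7012.5$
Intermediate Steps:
$- 113 \left(\left(- \frac{67}{1} + \frac{33}{35}\right) + \left(-1 + 3\right)^{2}\right) = - 113 \left(\left(\left(-67\right) 1 + 33 \cdot \frac{1}{35}\right) + 2^{2}\right) = - 113 \left(\left(-67 + \frac{33}{35}\right) + 4\right) = - 113 \left(- \frac{2312}{35} + 4\right) = \left(-113\right) \left(- \frac{2172}{35}\right) = \frac{245436}{35}$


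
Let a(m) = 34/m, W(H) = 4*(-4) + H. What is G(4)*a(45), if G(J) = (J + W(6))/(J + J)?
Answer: -17/30 ≈ -0.56667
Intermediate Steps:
W(H) = -16 + H
G(J) = (-10 + J)/(2*J) (G(J) = (J + (-16 + 6))/(J + J) = (J - 10)/((2*J)) = (-10 + J)*(1/(2*J)) = (-10 + J)/(2*J))
G(4)*a(45) = ((1/2)*(-10 + 4)/4)*(34/45) = ((1/2)*(1/4)*(-6))*(34*(1/45)) = -3/4*34/45 = -17/30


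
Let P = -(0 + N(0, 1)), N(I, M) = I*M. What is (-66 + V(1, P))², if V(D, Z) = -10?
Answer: 5776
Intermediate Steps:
P = 0 (P = -(0 + 0*1) = -(0 + 0) = -1*0 = 0)
(-66 + V(1, P))² = (-66 - 10)² = (-76)² = 5776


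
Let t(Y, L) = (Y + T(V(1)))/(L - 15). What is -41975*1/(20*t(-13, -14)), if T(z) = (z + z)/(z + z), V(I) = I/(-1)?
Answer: -243455/48 ≈ -5072.0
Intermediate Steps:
V(I) = -I (V(I) = I*(-1) = -I)
T(z) = 1 (T(z) = (2*z)/((2*z)) = (2*z)*(1/(2*z)) = 1)
t(Y, L) = (1 + Y)/(-15 + L) (t(Y, L) = (Y + 1)/(L - 15) = (1 + Y)/(-15 + L))
-41975*1/(20*t(-13, -14)) = -41975*(-15 - 14)/(20*(1 - 13)) = -41975/((-12/(-29))*20) = -41975/(-1/29*(-12)*20) = -41975/((12/29)*20) = -41975/240/29 = -41975*29/240 = -243455/48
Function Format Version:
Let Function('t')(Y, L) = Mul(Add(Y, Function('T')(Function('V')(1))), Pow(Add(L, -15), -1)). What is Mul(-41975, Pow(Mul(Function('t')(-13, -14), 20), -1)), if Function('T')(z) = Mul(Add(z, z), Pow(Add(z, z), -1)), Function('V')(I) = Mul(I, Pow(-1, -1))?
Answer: Rational(-243455, 48) ≈ -5072.0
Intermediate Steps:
Function('V')(I) = Mul(-1, I) (Function('V')(I) = Mul(I, -1) = Mul(-1, I))
Function('T')(z) = 1 (Function('T')(z) = Mul(Mul(2, z), Pow(Mul(2, z), -1)) = Mul(Mul(2, z), Mul(Rational(1, 2), Pow(z, -1))) = 1)
Function('t')(Y, L) = Mul(Pow(Add(-15, L), -1), Add(1, Y)) (Function('t')(Y, L) = Mul(Add(Y, 1), Pow(Add(L, -15), -1)) = Mul(Add(1, Y), Pow(Add(-15, L), -1)) = Mul(Pow(Add(-15, L), -1), Add(1, Y)))
Mul(-41975, Pow(Mul(Function('t')(-13, -14), 20), -1)) = Mul(-41975, Pow(Mul(Mul(Pow(Add(-15, -14), -1), Add(1, -13)), 20), -1)) = Mul(-41975, Pow(Mul(Mul(Pow(-29, -1), -12), 20), -1)) = Mul(-41975, Pow(Mul(Mul(Rational(-1, 29), -12), 20), -1)) = Mul(-41975, Pow(Mul(Rational(12, 29), 20), -1)) = Mul(-41975, Pow(Rational(240, 29), -1)) = Mul(-41975, Rational(29, 240)) = Rational(-243455, 48)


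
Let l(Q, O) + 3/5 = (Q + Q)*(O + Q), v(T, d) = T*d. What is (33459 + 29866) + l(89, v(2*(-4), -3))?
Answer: 417192/5 ≈ 83438.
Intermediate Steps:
l(Q, O) = -⅗ + 2*Q*(O + Q) (l(Q, O) = -⅗ + (Q + Q)*(O + Q) = -⅗ + (2*Q)*(O + Q) = -⅗ + 2*Q*(O + Q))
(33459 + 29866) + l(89, v(2*(-4), -3)) = (33459 + 29866) + (-⅗ + 2*89² + 2*((2*(-4))*(-3))*89) = 63325 + (-⅗ + 2*7921 + 2*(-8*(-3))*89) = 63325 + (-⅗ + 15842 + 2*24*89) = 63325 + (-⅗ + 15842 + 4272) = 63325 + 100567/5 = 417192/5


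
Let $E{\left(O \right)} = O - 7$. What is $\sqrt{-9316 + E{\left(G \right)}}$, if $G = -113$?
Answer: $2 i \sqrt{2359} \approx 97.139 i$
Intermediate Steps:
$E{\left(O \right)} = -7 + O$
$\sqrt{-9316 + E{\left(G \right)}} = \sqrt{-9316 - 120} = \sqrt{-9436} = 2 i \sqrt{2359}$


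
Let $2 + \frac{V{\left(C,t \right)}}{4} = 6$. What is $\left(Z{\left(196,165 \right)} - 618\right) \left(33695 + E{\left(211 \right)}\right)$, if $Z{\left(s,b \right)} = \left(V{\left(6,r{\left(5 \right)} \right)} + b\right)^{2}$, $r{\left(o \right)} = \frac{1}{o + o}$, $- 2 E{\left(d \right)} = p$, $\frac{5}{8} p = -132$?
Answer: $\frac{5432263429}{5} \approx 1.0865 \cdot 10^{9}$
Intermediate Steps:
$p = - \frac{1056}{5}$ ($p = \frac{8}{5} \left(-132\right) = - \frac{1056}{5} \approx -211.2$)
$E{\left(d \right)} = \frac{528}{5}$ ($E{\left(d \right)} = \left(- \frac{1}{2}\right) \left(- \frac{1056}{5}\right) = \frac{528}{5}$)
$r{\left(o \right)} = \frac{1}{2 o}$
$V{\left(C,t \right)} = 16$ ($V{\left(C,t \right)} = -8 + 4 \cdot 6 = -8 + 24 = 16$)
$Z{\left(s,b \right)} = \left(16 + b\right)^{2}$
$\left(Z{\left(196,165 \right)} - 618\right) \left(33695 + E{\left(211 \right)}\right) = \left(\left(16 + 165\right)^{2} - 618\right) \left(33695 + \frac{528}{5}\right) = \left(181^{2} - 618\right) \frac{169003}{5} = \left(32761 - 618\right) \frac{169003}{5} = 32143 \cdot \frac{169003}{5} = \frac{5432263429}{5}$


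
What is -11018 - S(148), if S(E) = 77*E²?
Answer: -1697626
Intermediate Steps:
-11018 - S(148) = -11018 - 77*148² = -11018 - 77*21904 = -11018 - 1*1686608 = -11018 - 1686608 = -1697626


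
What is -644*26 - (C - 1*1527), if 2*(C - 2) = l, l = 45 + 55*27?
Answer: -15984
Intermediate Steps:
l = 1530 (l = 45 + 1485 = 1530)
C = 767 (C = 2 + (½)*1530 = 2 + 765 = 767)
-644*26 - (C - 1*1527) = -644*26 - (767 - 1*1527) = -16744 - (767 - 1527) = -16744 - 1*(-760) = -16744 + 760 = -15984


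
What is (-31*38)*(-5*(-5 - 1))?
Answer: -35340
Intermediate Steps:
(-31*38)*(-5*(-5 - 1)) = -(-5890)*(-6) = -1178*30 = -35340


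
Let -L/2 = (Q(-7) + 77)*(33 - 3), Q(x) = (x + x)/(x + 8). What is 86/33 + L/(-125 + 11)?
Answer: 22424/627 ≈ 35.764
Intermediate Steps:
Q(x) = 2*x/(8 + x) (Q(x) = (2*x)/(8 + x) = 2*x/(8 + x))
L = -3780 (L = -2*(2*(-7)/(8 - 7) + 77)*(33 - 3) = -2*(2*(-7)/1 + 77)*30 = -2*(2*(-7)*1 + 77)*30 = -2*(-14 + 77)*30 = -126*30 = -2*1890 = -3780)
86/33 + L/(-125 + 11) = 86/33 - 3780/(-125 + 11) = 86*(1/33) - 3780/(-114) = 86/33 - 1/114*(-3780) = 86/33 + 630/19 = 22424/627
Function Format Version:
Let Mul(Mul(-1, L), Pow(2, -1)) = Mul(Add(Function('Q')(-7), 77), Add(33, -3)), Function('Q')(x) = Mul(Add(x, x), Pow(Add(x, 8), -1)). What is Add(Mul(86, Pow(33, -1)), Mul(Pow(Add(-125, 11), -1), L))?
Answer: Rational(22424, 627) ≈ 35.764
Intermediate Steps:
Function('Q')(x) = Mul(2, x, Pow(Add(8, x), -1)) (Function('Q')(x) = Mul(Mul(2, x), Pow(Add(8, x), -1)) = Mul(2, x, Pow(Add(8, x), -1)))
L = -3780 (L = Mul(-2, Mul(Add(Mul(2, -7, Pow(Add(8, -7), -1)), 77), Add(33, -3))) = Mul(-2, Mul(Add(Mul(2, -7, Pow(1, -1)), 77), 30)) = Mul(-2, Mul(Add(Mul(2, -7, 1), 77), 30)) = Mul(-2, Mul(Add(-14, 77), 30)) = Mul(-2, Mul(63, 30)) = Mul(-2, 1890) = -3780)
Add(Mul(86, Pow(33, -1)), Mul(Pow(Add(-125, 11), -1), L)) = Add(Mul(86, Pow(33, -1)), Mul(Pow(Add(-125, 11), -1), -3780)) = Add(Mul(86, Rational(1, 33)), Mul(Pow(-114, -1), -3780)) = Add(Rational(86, 33), Mul(Rational(-1, 114), -3780)) = Add(Rational(86, 33), Rational(630, 19)) = Rational(22424, 627)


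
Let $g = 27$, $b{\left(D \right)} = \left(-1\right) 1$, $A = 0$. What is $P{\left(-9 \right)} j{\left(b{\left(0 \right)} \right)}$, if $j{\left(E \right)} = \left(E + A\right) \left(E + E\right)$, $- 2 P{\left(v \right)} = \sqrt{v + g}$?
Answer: $- 3 \sqrt{2} \approx -4.2426$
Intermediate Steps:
$b{\left(D \right)} = -1$
$P{\left(v \right)} = - \frac{\sqrt{27 + v}}{2}$ ($P{\left(v \right)} = - \frac{\sqrt{v + 27}}{2} = - \frac{\sqrt{27 + v}}{2}$)
$j{\left(E \right)} = 2 E^{2}$ ($j{\left(E \right)} = \left(E + 0\right) \left(E + E\right) = E 2 E = 2 E^{2}$)
$P{\left(-9 \right)} j{\left(b{\left(0 \right)} \right)} = - \frac{\sqrt{27 - 9}}{2} \cdot 2 \left(-1\right)^{2} = - \frac{\sqrt{18}}{2} \cdot 2 \cdot 1 = - \frac{3 \sqrt{2}}{2} \cdot 2 = - 3 \sqrt{2}$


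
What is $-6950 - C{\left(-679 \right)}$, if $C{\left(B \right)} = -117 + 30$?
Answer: $-6863$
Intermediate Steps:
$C{\left(B \right)} = -87$
$-6950 - C{\left(-679 \right)} = -6950 - -87 = -6950 + 87 = -6863$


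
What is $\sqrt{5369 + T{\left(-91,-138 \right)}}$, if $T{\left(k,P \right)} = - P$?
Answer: $\sqrt{5507} \approx 74.209$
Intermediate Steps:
$\sqrt{5369 + T{\left(-91,-138 \right)}} = \sqrt{5369 - -138} = \sqrt{5369 + 138} = \sqrt{5507}$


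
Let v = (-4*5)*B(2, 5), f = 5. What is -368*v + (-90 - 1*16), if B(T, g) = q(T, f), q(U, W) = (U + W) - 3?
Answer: 29334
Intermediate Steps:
q(U, W) = -3 + U + W
B(T, g) = 2 + T (B(T, g) = -3 + T + 5 = 2 + T)
v = -80 (v = (-4*5)*(2 + 2) = -20*4 = -80)
-368*v + (-90 - 1*16) = -368*(-80) + (-90 - 1*16) = 29440 + (-90 - 16) = 29440 - 106 = 29334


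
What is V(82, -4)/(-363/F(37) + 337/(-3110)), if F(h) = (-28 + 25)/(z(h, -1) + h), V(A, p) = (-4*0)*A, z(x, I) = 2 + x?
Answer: 0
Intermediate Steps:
V(A, p) = 0 (V(A, p) = 0*A = 0)
F(h) = -3/(2 + 2*h) (F(h) = (-28 + 25)/((2 + h) + h) = -3/(2 + 2*h))
V(82, -4)/(-363/F(37) + 337/(-3110)) = 0/(-363/((-3/(2 + 2*37))) + 337/(-3110)) = 0/(-363/((-3/(2 + 74))) + 337*(-1/3110)) = 0/(-363/((-3/76)) - 337/3110) = 0/(-363/((-3*1/76)) - 337/3110) = 0/(-363/(-3/76) - 337/3110) = 0/(-363*(-76/3) - 337/3110) = 0/(9196 - 337/3110) = 0/(28599223/3110) = 0*(3110/28599223) = 0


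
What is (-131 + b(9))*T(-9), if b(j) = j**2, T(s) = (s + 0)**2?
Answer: -4050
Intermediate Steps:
T(s) = s**2
(-131 + b(9))*T(-9) = (-131 + 9**2)*(-9)**2 = (-131 + 81)*81 = -50*81 = -4050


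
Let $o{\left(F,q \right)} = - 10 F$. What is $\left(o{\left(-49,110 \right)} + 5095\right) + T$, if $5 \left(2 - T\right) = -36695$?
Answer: $12926$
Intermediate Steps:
$T = 7341$ ($T = 2 - -7339 = 2 + 7339 = 7341$)
$\left(o{\left(-49,110 \right)} + 5095\right) + T = \left(\left(-10\right) \left(-49\right) + 5095\right) + 7341 = \left(490 + 5095\right) + 7341 = 5585 + 7341 = 12926$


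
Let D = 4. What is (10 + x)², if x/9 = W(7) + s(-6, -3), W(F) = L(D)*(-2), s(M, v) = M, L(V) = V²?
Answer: 110224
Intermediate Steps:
W(F) = -32 (W(F) = 4²*(-2) = 16*(-2) = -32)
x = -342 (x = 9*(-32 - 6) = 9*(-38) = -342)
(10 + x)² = (10 - 342)² = (-332)² = 110224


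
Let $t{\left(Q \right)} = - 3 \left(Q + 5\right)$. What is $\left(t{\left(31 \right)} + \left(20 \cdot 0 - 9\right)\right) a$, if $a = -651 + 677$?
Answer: $-3042$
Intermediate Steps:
$t{\left(Q \right)} = -15 - 3 Q$ ($t{\left(Q \right)} = - 3 \left(5 + Q\right) = -15 - 3 Q$)
$a = 26$
$\left(t{\left(31 \right)} + \left(20 \cdot 0 - 9\right)\right) a = \left(\left(-15 - 93\right) + \left(20 \cdot 0 - 9\right)\right) 26 = \left(\left(-15 - 93\right) + \left(0 - 9\right)\right) 26 = \left(-108 - 9\right) 26 = \left(-117\right) 26 = -3042$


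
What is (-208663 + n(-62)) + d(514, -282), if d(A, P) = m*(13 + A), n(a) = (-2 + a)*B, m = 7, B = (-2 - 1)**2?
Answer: -205550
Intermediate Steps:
B = 9 (B = (-3)**2 = 9)
n(a) = -18 + 9*a (n(a) = (-2 + a)*9 = -18 + 9*a)
d(A, P) = 91 + 7*A (d(A, P) = 7*(13 + A) = 91 + 7*A)
(-208663 + n(-62)) + d(514, -282) = (-208663 + (-18 + 9*(-62))) + (91 + 7*514) = (-208663 + (-18 - 558)) + (91 + 3598) = (-208663 - 576) + 3689 = -209239 + 3689 = -205550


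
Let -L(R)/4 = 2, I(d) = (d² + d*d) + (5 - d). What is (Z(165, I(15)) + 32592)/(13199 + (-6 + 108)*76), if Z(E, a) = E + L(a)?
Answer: 32749/20951 ≈ 1.5631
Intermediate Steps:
I(d) = 5 - d + 2*d² (I(d) = (d² + d²) + (5 - d) = 2*d² + (5 - d) = 5 - d + 2*d²)
L(R) = -8 (L(R) = -4*2 = -8)
Z(E, a) = -8 + E (Z(E, a) = E - 8 = -8 + E)
(Z(165, I(15)) + 32592)/(13199 + (-6 + 108)*76) = ((-8 + 165) + 32592)/(13199 + (-6 + 108)*76) = (157 + 32592)/(13199 + 102*76) = 32749/(13199 + 7752) = 32749/20951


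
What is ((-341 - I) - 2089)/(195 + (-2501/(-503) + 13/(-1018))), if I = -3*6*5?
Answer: -399402120/34130003 ≈ -11.702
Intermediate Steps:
I = -90 (I = -18*5 = -90)
((-341 - I) - 2089)/(195 + (-2501/(-503) + 13/(-1018))) = ((-341 - 1*(-90)) - 2089)/(195 + (-2501/(-503) + 13/(-1018))) = ((-341 + 90) - 2089)/(195 + (-2501*(-1/503) + 13*(-1/1018))) = (-251 - 2089)/(195 + (2501/503 - 13/1018)) = -2340/(195 + 2539479/512054) = -2340/102390009/512054 = -2340*512054/102390009 = -399402120/34130003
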